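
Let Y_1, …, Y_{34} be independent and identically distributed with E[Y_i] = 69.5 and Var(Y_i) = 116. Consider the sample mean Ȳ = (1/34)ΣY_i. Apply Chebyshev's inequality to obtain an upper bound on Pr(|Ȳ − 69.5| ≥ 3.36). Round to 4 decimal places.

0.3022

Var(Ȳ) = Var(Y_i)/n = 116/34 = 3.4118.
Chebyshev: Pr(|Ȳ − 69.5| ≥ 3.36) ≤ Var(Ȳ)/(3.36)² = 116/(34·3.36²) = 0.3022.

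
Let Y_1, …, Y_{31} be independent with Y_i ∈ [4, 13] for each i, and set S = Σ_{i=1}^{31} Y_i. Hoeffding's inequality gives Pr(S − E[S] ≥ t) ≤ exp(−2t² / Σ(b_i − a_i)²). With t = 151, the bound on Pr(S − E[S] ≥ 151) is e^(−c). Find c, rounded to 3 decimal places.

Σ(b_i − a_i)² = 31·(9)² = 2511.
c = 2t²/2511 = 2·151²/2511 = 18.1609.

18.161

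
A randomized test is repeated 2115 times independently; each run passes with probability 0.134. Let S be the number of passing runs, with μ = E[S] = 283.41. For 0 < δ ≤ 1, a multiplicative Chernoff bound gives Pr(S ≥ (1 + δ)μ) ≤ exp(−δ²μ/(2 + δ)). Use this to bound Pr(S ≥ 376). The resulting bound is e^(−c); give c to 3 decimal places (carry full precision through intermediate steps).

Write 376 = (1 + δ)μ, so δ = 376/283.41 − 1 = 0.3266998…
Then the exponent is δ²μ/(2 + δ) = (376 − μ)² / (μ·(2 + δ)) = 13.000877.

13.001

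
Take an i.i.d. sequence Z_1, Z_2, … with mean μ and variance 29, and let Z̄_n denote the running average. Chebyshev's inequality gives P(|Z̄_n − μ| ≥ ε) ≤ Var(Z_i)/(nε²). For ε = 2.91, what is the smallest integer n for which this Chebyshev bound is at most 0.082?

42

Require 29/(n·2.91²) ≤ 0.082, i.e. n ≥ 29/(0.082·2.91²) = 41.764.
The smallest integer n is 42.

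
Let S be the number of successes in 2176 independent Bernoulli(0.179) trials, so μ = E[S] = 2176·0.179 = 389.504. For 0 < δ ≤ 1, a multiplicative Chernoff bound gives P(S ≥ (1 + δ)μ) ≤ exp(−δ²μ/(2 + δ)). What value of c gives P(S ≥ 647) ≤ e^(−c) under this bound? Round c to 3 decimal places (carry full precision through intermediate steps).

Write 647 = (1 + δ)μ, so δ = 647/389.504 − 1 = 0.6610869…
Then the exponent is δ²μ/(2 + δ) = (647 − μ)² / (μ·(2 + δ)) = 63.969063.

63.969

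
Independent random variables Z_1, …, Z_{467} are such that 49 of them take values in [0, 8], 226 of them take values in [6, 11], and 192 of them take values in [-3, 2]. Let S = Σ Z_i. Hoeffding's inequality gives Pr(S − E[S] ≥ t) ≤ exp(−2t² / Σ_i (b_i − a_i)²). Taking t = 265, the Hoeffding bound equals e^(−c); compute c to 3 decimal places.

Σ(b_i − a_i)² = 49·8² + 226·5² + 192·5² = 13586.
c = 2t² / 13586 = 2·265² / 13586 = 10.3378.

10.338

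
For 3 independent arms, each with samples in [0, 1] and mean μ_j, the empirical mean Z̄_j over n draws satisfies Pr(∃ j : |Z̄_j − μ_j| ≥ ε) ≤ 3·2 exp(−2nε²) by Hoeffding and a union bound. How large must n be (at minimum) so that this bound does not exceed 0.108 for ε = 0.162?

77

Need 2·3·exp(−2nε²) ≤ 0.108, i.e. exp(−2nε²) ≤ 0.108/6.
So 2nε² ≥ ln(6/0.108) = 4.017384.
Hence n ≥ 4.017384/(2·0.162²) = 76.539.
The smallest integer n is 77.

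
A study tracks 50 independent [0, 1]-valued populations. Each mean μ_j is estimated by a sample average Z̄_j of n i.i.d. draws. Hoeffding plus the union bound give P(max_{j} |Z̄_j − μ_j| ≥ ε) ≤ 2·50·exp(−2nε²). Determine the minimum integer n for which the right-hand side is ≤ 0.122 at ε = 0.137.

Need 2·50·exp(−2nε²) ≤ 0.122, i.e. exp(−2nε²) ≤ 0.122/100.
So 2nε² ≥ ln(100/0.122) = 6.708904.
Hence n ≥ 6.708904/(2·0.137²) = 178.723.
The smallest integer n is 179.

179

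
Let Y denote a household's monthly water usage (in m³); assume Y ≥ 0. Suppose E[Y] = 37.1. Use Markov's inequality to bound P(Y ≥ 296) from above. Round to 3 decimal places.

0.125

Markov's inequality: for a non-negative random variable, P(Y ≥ a) ≤ E[Y]/a.
Here E[Y] = 37.1 and a = 296, so the bound is 37.1/296 = 0.1253.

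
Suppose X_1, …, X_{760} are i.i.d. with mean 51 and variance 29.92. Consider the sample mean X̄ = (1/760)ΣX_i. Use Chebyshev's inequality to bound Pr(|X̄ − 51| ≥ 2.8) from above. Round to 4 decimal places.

Var(X̄) = Var(X_i)/n = 29.92/760 = 0.039368.
Chebyshev: Pr(|X̄ − 51| ≥ 2.8) ≤ Var(X̄)/(2.8)² = 29.92/(760·2.8²) = 0.0050.

0.0050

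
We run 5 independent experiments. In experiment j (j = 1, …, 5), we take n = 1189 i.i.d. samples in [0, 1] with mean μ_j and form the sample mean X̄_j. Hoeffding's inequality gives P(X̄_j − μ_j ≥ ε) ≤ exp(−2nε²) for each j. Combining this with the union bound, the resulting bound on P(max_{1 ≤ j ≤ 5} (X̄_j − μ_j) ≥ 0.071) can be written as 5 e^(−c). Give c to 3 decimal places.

11.987

Union bound over the 5 events: P(max_{1 ≤ j ≤ 5} (X̄_j − μ_j) ≥ 0.071) ≤ 5·exp(−2nε²) = 5 exp(−2·1189·0.071²).
So c = 2·1189·0.071² = 11.9875.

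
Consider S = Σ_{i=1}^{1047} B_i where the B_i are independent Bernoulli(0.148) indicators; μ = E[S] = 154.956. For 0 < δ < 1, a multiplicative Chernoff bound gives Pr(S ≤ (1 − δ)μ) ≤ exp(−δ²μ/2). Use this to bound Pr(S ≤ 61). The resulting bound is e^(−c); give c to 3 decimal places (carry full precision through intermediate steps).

28.485

Write 61 = (1 − δ)μ, so δ = 1 − 61/154.956 = 0.6063399…
Then the exponent is δ²μ/2 = (μ − 61)²/(2μ) = 28.484634.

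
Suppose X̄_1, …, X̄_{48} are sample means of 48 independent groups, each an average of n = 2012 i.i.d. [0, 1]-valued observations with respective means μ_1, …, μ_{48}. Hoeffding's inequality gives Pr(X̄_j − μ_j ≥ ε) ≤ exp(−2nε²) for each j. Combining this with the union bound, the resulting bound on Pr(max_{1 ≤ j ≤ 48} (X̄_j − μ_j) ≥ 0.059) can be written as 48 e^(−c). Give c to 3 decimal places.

14.008

Union bound over the 48 events: Pr(max_{1 ≤ j ≤ 48} (X̄_j − μ_j) ≥ 0.059) ≤ 48·exp(−2nε²) = 48 exp(−2·2012·0.059²).
So c = 2·2012·0.059² = 14.0075.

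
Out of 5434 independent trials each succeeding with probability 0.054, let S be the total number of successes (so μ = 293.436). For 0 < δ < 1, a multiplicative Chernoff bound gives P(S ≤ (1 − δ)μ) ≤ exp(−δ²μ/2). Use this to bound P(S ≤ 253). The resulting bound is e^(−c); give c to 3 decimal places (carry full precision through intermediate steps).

Write 253 = (1 − δ)μ, so δ = 1 − 253/293.436 = 0.1378018…
Then the exponent is δ²μ/2 = (μ − 253)²/(2μ) = 2.786076.

2.786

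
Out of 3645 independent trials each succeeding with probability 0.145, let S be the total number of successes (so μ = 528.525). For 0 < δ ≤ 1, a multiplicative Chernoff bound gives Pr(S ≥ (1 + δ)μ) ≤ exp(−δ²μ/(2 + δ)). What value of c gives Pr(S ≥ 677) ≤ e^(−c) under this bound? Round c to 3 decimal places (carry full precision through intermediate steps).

18.286

Write 677 = (1 + δ)μ, so δ = 677/528.525 − 1 = 0.2809233…
Then the exponent is δ²μ/(2 + δ) = (677 − μ)² / (μ·(2 + δ)) = 18.286494.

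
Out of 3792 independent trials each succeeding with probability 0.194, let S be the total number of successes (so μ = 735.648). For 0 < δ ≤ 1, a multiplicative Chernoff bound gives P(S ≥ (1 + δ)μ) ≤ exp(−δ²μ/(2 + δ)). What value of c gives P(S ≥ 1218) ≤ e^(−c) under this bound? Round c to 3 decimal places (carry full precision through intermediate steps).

Write 1218 = (1 + δ)μ, so δ = 1218/735.648 − 1 = 0.6556832…
Then the exponent is δ²μ/(2 + δ) = (1218 − μ)² / (μ·(2 + δ)) = 119.091797.

119.092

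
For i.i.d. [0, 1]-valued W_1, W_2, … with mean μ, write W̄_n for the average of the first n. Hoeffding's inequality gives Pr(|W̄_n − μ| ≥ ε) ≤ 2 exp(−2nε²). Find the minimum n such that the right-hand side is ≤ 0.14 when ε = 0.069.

Require 2·exp(−2nε²) ≤ 0.14, i.e. 2nε² ≥ ln(2/0.14) = 2.659260.
So n ≥ 2.659260 / (2·0.069²) = 279.275.
The smallest integer n is 280.

280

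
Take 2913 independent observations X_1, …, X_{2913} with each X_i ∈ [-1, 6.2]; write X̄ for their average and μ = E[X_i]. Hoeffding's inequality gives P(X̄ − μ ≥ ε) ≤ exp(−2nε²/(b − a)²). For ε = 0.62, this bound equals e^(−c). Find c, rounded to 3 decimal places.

43.201

c = 2nε²/(b − a)² = 2·2913·0.62² / 7.2² = 43.2005.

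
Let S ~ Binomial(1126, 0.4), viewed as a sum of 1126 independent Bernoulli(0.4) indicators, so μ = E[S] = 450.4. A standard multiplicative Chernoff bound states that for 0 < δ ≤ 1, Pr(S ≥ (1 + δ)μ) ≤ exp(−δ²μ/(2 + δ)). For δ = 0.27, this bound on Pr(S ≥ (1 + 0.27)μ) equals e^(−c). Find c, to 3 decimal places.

14.464

c = δ²μ/(2 + δ) = 0.27²·450.4/(2 + 0.27) = 14.4644.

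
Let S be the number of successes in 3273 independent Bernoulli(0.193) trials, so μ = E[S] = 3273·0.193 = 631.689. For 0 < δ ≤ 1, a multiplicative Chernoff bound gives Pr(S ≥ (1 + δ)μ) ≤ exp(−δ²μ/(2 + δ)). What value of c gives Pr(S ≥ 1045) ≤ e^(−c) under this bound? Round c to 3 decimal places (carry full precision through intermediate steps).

Write 1045 = (1 + δ)μ, so δ = 1045/631.689 − 1 = 0.6542951…
Then the exponent is δ²μ/(2 + δ) = (1045 − μ)² / (μ·(2 + δ)) = 101.882927.

101.883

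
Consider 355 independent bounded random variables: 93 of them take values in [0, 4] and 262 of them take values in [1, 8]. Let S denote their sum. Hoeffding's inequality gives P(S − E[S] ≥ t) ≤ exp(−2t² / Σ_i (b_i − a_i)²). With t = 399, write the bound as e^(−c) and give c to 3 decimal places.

22.225

Σ(b_i − a_i)² = 93·4² + 262·7² = 14326.
c = 2t² / 14326 = 2·399² / 14326 = 22.2255.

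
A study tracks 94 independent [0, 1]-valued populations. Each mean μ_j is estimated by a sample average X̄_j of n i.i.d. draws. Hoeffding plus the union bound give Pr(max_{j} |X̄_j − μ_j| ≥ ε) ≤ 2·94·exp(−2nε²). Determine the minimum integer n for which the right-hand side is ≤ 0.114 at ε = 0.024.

6431

Need 2·94·exp(−2nε²) ≤ 0.114, i.e. exp(−2nε²) ≤ 0.114/188.
So 2nε² ≥ ln(188/0.114) = 7.407999.
Hence n ≥ 7.407999/(2·0.024²) = 6430.555.
The smallest integer n is 6431.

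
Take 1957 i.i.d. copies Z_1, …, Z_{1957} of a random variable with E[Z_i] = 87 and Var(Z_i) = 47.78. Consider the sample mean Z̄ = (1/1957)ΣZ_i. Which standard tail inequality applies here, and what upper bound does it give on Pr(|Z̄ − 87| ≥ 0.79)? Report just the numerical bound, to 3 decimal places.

0.039

With mean and variance of each term known, Chebyshev's inequality bounds the deviation of the sum (or sample mean).
Var(Z̄) = Var(Z_i)/n = 47.78/1957 = 0.024415.
Chebyshev: Pr(|Z̄ − 87| ≥ 0.79) ≤ Var(Z̄)/(0.79)² = 47.78/(1957·0.79²) = 0.0391.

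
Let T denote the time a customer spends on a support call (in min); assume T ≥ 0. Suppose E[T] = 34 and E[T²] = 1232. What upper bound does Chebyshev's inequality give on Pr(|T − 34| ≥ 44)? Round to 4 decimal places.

0.0393

Var(T) = E[T²] − (E[T])² = 1232 − 1156 = 76.
Chebyshev's inequality: Pr(|T − μ| ≥ t) ≤ Var(T)/t² = 76/1936 = 0.0393.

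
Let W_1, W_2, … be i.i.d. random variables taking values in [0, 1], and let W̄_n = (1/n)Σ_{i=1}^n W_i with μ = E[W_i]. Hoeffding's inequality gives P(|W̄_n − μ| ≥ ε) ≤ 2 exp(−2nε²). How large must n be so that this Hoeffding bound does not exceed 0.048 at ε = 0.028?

Require 2·exp(−2nε²) ≤ 0.048, i.e. 2nε² ≥ ln(2/0.048) = 3.729701.
So n ≥ 3.729701 / (2·0.028²) = 2378.636.
The smallest integer n is 2379.

2379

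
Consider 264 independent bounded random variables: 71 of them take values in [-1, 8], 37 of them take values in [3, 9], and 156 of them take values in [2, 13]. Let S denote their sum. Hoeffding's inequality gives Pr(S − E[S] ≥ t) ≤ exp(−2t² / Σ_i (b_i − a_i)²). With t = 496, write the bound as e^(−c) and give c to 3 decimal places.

Σ(b_i − a_i)² = 71·9² + 37·6² + 156·11² = 25959.
c = 2t² / 25959 = 2·496² / 25959 = 18.9542.

18.954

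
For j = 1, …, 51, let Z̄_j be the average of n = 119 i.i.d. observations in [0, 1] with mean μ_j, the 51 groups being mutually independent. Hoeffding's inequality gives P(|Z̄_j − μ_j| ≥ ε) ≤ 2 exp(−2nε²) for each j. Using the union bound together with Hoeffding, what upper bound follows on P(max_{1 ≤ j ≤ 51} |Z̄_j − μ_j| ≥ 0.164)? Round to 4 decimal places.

0.1693

Per-experiment Hoeffding bound: 2·exp(−2·119·0.164²) = 2·exp(−6.40125) = 0.003319.
Union bound over 51 events: 51·0.003319 = 0.16927.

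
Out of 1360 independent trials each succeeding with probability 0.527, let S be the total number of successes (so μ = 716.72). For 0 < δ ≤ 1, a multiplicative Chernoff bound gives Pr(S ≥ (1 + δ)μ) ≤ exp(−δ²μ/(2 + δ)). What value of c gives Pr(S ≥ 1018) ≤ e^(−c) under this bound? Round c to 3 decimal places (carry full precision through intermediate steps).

52.325

Write 1018 = (1 + δ)μ, so δ = 1018/716.72 − 1 = 0.4203594…
Then the exponent is δ²μ/(2 + δ) = (1018 − μ)² / (μ·(2 + δ)) = 52.325239.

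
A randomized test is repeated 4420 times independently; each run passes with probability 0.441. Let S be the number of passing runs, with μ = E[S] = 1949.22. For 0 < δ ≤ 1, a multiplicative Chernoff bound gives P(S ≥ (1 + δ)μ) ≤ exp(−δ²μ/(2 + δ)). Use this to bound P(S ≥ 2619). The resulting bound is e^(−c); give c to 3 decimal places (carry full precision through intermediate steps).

Write 2619 = (1 + δ)μ, so δ = 2619/1949.22 − 1 = 0.3436144…
Then the exponent is δ²μ/(2 + δ) = (2619 − μ)² / (μ·(2 + δ)) = 98.201323.

98.201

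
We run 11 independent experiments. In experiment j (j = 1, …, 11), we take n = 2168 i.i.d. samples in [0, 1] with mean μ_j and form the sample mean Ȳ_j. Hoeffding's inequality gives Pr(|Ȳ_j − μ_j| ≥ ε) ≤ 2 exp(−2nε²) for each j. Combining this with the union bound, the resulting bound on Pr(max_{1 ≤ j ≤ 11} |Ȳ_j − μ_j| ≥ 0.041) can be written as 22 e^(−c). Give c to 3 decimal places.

7.289

Union bound over the 11 events: Pr(max_{1 ≤ j ≤ 11} |Ȳ_j − μ_j| ≥ 0.041) ≤ 11·2·exp(−2nε²) = 22 exp(−2·2168·0.041²).
So c = 2·2168·0.041² = 7.2888.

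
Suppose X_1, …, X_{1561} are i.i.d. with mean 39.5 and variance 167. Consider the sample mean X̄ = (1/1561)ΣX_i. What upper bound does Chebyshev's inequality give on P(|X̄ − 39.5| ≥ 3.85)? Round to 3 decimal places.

0.007

Var(X̄) = Var(X_i)/n = 167/1561 = 0.10698.
Chebyshev: P(|X̄ − 39.5| ≥ 3.85) ≤ Var(X̄)/(3.85)² = 167/(1561·3.85²) = 0.0072.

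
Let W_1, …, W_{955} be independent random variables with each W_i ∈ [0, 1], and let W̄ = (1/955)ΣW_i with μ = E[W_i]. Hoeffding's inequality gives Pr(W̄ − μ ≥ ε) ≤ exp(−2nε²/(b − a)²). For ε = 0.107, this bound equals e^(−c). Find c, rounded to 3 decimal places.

21.868

c = 2nε²/(b − a)² = 2·955·0.107² / 1² = 21.8676.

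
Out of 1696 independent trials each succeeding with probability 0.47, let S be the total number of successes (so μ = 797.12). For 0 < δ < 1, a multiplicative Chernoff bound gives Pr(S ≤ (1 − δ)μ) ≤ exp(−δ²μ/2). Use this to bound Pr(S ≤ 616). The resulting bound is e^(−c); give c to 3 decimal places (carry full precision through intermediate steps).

20.577

Write 616 = (1 − δ)μ, so δ = 1 − 616/797.12 = 0.227218…
Then the exponent is δ²μ/2 = (μ − 616)²/(2μ) = 20.576861.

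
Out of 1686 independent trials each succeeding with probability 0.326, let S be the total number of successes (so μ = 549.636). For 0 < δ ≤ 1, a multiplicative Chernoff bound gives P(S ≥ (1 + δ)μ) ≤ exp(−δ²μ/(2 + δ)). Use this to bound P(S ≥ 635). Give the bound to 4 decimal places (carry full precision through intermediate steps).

Write 635 = (1 + δ)μ, so δ = 635/549.636 − 1 = 0.1553101…
Then the exponent is δ²μ/(2 + δ) = (635 − μ)² / (μ·(2 + δ)) = 6.151267.
Bound = exp(−6.151267) = 0.00213.

0.0021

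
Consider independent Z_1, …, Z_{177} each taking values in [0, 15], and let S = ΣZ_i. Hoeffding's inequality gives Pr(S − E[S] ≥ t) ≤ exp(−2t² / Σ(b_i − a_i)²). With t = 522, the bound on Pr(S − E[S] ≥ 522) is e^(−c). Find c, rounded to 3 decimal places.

Σ(b_i − a_i)² = 177·(15)² = 39825.
c = 2t²/39825 = 2·522²/39825 = 13.6841.

13.684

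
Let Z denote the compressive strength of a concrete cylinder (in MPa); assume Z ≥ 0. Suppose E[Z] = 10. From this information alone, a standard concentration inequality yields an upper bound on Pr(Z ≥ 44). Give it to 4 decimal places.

0.2273

Only the mean of a non-negative variable is known, so Markov's inequality is the applicable tail bound.
Markov's inequality: for a non-negative random variable, Pr(Z ≥ a) ≤ E[Z]/a.
Here E[Z] = 10 and a = 44, so the bound is 10/44 = 0.2273.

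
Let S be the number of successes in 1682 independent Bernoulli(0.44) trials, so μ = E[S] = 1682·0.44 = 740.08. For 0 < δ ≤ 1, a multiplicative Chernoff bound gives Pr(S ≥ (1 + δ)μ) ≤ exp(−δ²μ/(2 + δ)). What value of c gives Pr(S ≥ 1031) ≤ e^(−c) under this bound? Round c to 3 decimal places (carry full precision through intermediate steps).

Write 1031 = (1 + δ)μ, so δ = 1031/740.08 − 1 = 0.3930926…
Then the exponent is δ²μ/(2 + δ) = (1031 − μ)² / (μ·(2 + δ)) = 47.786913.

47.787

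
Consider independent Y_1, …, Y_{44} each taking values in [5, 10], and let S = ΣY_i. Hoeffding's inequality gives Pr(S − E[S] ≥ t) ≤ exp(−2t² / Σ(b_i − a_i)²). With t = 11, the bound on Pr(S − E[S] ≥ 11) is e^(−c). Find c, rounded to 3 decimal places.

0.220

Σ(b_i − a_i)² = 44·(5)² = 1100.
c = 2t²/1100 = 2·11²/1100 = 0.2200.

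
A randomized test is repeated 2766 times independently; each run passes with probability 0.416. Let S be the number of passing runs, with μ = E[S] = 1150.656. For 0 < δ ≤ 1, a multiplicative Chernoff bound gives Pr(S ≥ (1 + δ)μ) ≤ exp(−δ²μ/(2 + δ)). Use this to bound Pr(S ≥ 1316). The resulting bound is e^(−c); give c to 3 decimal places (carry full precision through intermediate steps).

11.083

Write 1316 = (1 + δ)μ, so δ = 1316/1150.656 − 1 = 0.1436954…
Then the exponent is δ²μ/(2 + δ) = (1316 − μ)² / (μ·(2 + δ)) = 11.083280.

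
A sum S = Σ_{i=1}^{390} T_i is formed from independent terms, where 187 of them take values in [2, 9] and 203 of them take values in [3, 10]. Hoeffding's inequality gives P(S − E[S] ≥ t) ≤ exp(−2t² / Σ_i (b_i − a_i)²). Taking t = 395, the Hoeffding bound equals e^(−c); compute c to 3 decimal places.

16.329

Σ(b_i − a_i)² = 187·7² + 203·7² = 19110.
c = 2t² / 19110 = 2·395² / 19110 = 16.3291.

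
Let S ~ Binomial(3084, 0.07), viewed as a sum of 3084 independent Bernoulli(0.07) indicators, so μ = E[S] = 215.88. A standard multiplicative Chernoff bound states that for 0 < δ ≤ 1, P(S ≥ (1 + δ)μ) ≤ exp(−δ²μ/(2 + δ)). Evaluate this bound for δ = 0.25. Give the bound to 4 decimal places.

Exponent = δ²μ/(2 + δ) = 0.25²·215.88/2.25 = 5.9967.
Bound = exp(−5.9967) = 0.00249.

0.0025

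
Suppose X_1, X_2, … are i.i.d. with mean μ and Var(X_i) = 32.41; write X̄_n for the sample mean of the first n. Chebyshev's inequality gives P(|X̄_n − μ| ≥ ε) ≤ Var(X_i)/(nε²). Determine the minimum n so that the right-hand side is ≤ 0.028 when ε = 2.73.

Require 32.41/(n·2.73²) ≤ 0.028, i.e. n ≥ 32.41/(0.028·2.73²) = 155.309.
The smallest integer n is 156.

156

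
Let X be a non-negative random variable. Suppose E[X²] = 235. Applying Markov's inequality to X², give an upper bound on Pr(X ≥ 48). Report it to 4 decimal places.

Since X ≥ 0, the event {X ≥ 48} is the same as {X² ≥ 2304}.
Markov's inequality applied to X² gives Pr(X² ≥ 2304) ≤ E[X²]/2304 = 235/2304 = 0.1020.

0.1020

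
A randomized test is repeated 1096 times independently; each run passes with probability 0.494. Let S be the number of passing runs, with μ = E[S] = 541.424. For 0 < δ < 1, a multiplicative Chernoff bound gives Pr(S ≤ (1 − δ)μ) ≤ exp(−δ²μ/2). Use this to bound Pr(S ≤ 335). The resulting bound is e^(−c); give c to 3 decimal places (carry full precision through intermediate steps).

39.351

Write 335 = (1 − δ)μ, so δ = 1 − 335/541.424 = 0.3812613…
Then the exponent is δ²μ/2 = (μ − 335)²/(2μ) = 39.350738.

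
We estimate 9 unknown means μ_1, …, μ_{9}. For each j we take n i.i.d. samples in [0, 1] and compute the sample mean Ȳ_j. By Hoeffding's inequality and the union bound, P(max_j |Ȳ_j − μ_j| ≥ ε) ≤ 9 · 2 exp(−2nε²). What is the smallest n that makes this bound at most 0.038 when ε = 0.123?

204

Need 2·9·exp(−2nε²) ≤ 0.038, i.e. exp(−2nε²) ≤ 0.038/18.
So 2nε² ≥ ln(18/0.038) = 6.160541.
Hence n ≥ 6.160541/(2·0.123²) = 203.600.
The smallest integer n is 204.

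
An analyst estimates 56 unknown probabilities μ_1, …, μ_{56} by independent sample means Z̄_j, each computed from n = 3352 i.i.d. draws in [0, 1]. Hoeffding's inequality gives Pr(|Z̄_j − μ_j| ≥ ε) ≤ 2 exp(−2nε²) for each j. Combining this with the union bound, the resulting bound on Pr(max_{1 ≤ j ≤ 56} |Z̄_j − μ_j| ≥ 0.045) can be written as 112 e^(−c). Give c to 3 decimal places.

13.576

Union bound over the 56 events: Pr(max_{1 ≤ j ≤ 56} |Z̄_j − μ_j| ≥ 0.045) ≤ 56·2·exp(−2nε²) = 112 exp(−2·3352·0.045²).
So c = 2·3352·0.045² = 13.5756.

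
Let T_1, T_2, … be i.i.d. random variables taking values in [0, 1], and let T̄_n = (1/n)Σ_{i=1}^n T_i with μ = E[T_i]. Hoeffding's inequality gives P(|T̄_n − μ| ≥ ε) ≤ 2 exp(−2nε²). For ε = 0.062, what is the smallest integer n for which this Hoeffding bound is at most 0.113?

374

Require 2·exp(−2nε²) ≤ 0.113, i.e. 2nε² ≥ ln(2/0.113) = 2.873515.
So n ≥ 2.873515 / (2·0.062²) = 373.766.
The smallest integer n is 374.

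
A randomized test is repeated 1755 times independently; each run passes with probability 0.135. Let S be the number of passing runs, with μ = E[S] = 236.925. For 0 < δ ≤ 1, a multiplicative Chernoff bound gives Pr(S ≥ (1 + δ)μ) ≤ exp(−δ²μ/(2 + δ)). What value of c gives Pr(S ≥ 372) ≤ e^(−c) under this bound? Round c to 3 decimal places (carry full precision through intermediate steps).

29.963

Write 372 = (1 + δ)μ, so δ = 372/236.925 − 1 = 0.5701171…
Then the exponent is δ²μ/(2 + δ) = (372 − μ)² / (μ·(2 + δ)) = 29.963059.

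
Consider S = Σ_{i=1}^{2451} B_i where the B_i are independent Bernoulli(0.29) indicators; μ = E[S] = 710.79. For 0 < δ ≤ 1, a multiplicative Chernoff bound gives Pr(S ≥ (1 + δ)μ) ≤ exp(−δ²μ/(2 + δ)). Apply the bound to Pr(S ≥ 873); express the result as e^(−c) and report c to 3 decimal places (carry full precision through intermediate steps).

16.613

Write 873 = (1 + δ)μ, so δ = 873/710.79 − 1 = 0.2282109…
Then the exponent is δ²μ/(2 + δ) = (873 − μ)² / (μ·(2 + δ)) = 16.613367.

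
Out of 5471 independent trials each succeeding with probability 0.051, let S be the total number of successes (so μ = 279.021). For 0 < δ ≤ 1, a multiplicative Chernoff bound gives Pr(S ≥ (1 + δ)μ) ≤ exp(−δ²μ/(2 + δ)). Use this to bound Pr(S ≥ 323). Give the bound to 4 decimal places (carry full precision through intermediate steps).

Write 323 = (1 + δ)μ, so δ = 323/279.021 − 1 = 0.157619…
Then the exponent is δ²μ/(2 + δ) = (323 − μ)² / (μ·(2 + δ)) = 3.212766.
Bound = exp(−3.212766) = 0.04025.

0.0402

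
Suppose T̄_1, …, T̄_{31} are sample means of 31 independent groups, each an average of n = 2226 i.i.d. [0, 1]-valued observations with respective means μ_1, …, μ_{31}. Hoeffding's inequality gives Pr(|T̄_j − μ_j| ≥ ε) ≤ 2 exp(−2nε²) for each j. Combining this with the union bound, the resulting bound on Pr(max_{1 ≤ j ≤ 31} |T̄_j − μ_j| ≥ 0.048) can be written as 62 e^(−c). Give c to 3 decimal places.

Union bound over the 31 events: Pr(max_{1 ≤ j ≤ 31} |T̄_j − μ_j| ≥ 0.048) ≤ 31·2·exp(−2nε²) = 62 exp(−2·2226·0.048²).
So c = 2·2226·0.048² = 10.2574.

10.257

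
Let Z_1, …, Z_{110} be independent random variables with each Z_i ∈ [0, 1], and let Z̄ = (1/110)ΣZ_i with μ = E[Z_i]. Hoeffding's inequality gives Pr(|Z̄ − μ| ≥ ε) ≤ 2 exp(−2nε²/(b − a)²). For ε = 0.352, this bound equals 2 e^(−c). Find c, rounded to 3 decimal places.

27.259

c = 2nε²/(b − a)² = 2·110·0.352² / 1² = 27.2589.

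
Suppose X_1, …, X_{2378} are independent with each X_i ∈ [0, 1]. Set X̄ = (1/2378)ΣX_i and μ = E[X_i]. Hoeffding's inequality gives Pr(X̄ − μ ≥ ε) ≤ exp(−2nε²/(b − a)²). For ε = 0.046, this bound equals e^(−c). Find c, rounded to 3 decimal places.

c = 2nε²/(b − a)² = 2·2378·0.046² / 1² = 10.0637.

10.064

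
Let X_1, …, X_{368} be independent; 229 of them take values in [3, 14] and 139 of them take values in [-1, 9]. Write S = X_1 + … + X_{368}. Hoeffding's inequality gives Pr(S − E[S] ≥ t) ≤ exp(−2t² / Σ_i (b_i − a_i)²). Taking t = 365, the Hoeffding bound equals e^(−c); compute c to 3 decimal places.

6.404

Σ(b_i − a_i)² = 229·11² + 139·10² = 41609.
c = 2t² / 41609 = 2·365² / 41609 = 6.4037.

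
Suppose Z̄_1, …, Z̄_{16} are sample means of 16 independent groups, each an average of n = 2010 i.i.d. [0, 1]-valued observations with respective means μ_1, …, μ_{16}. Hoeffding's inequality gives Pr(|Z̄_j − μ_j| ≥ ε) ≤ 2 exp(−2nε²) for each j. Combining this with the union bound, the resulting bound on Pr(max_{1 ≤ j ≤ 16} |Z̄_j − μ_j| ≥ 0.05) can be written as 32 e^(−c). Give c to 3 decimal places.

Union bound over the 16 events: Pr(max_{1 ≤ j ≤ 16} |Z̄_j − μ_j| ≥ 0.05) ≤ 16·2·exp(−2nε²) = 32 exp(−2·2010·0.05²).
So c = 2·2010·0.05² = 10.0500.

10.050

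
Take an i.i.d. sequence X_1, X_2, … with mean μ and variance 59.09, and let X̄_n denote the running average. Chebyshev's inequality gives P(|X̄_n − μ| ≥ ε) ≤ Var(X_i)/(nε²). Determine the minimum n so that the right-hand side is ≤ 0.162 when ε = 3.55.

29

Require 59.09/(n·3.55²) ≤ 0.162, i.e. n ≥ 59.09/(0.162·3.55²) = 28.943.
The smallest integer n is 29.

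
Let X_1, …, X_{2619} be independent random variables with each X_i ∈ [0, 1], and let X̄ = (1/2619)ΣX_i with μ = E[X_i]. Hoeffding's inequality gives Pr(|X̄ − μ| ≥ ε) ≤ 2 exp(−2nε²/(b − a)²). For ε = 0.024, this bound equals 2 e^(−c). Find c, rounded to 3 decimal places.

3.017

c = 2nε²/(b − a)² = 2·2619·0.024² / 1² = 3.0171.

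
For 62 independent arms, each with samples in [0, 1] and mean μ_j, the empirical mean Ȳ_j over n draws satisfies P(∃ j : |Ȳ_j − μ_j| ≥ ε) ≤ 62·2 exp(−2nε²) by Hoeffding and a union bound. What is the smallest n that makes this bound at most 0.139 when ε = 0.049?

1415

Need 2·62·exp(−2nε²) ≤ 0.139, i.e. exp(−2nε²) ≤ 0.139/124.
So 2nε² ≥ ln(124/0.139) = 6.793563.
Hence n ≥ 6.793563/(2·0.049²) = 1414.736.
The smallest integer n is 1415.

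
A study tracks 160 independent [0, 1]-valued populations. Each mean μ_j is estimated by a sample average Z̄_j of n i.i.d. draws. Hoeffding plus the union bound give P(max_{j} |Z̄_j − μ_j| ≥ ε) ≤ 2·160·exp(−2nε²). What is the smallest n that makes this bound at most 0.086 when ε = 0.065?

973

Need 2·160·exp(−2nε²) ≤ 0.086, i.e. exp(−2nε²) ≤ 0.086/320.
So 2nε² ≥ ln(320/0.086) = 8.221729.
Hence n ≥ 8.221729/(2·0.065²) = 972.986.
The smallest integer n is 973.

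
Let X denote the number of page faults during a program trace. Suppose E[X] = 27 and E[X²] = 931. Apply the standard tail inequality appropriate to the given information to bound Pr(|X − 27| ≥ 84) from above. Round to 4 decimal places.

The first two moments determine the variance, so Chebyshev's inequality is the sharpest standard bound available.
Var(X) = E[X²] − (E[X])² = 931 − 729 = 202.
Chebyshev's inequality: Pr(|X − μ| ≥ t) ≤ Var(X)/t² = 202/7056 = 0.0286.

0.0286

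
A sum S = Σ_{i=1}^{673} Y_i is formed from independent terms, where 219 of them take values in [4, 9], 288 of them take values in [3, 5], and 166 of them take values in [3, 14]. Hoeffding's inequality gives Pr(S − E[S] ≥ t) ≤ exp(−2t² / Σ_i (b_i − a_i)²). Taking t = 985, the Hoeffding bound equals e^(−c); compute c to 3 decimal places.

72.641

Σ(b_i − a_i)² = 219·5² + 288·2² + 166·11² = 26713.
c = 2t² / 26713 = 2·985² / 26713 = 72.6407.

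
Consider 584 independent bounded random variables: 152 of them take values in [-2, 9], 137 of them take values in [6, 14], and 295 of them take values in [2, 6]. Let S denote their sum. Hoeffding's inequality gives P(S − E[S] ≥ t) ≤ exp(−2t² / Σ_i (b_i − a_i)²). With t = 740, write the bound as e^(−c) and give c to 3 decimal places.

Σ(b_i − a_i)² = 152·11² + 137·8² + 295·4² = 31880.
c = 2t² / 31880 = 2·740² / 31880 = 34.3538.

34.354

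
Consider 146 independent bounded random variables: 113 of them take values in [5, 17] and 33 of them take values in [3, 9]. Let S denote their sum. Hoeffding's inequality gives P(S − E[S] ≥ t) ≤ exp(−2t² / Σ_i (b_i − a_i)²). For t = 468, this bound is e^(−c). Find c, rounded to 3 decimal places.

Σ(b_i − a_i)² = 113·12² + 33·6² = 17460.
c = 2t² / 17460 = 2·468² / 17460 = 25.0887.

25.089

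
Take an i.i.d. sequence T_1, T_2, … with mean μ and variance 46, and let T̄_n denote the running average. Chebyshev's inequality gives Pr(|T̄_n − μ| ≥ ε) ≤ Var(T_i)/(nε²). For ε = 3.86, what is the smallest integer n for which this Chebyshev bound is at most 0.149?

Require 46/(n·3.86²) ≤ 0.149, i.e. n ≥ 46/(0.149·3.86²) = 20.720.
The smallest integer n is 21.

21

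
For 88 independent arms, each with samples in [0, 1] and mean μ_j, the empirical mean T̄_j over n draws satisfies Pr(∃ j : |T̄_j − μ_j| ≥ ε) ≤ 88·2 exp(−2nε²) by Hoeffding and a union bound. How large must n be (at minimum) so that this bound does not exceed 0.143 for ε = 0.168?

127

Need 2·88·exp(−2nε²) ≤ 0.143, i.e. exp(−2nε²) ≤ 0.143/176.
So 2nε² ≥ ln(176/0.143) = 7.115395.
Hence n ≥ 7.115395/(2·0.168²) = 126.052.
The smallest integer n is 127.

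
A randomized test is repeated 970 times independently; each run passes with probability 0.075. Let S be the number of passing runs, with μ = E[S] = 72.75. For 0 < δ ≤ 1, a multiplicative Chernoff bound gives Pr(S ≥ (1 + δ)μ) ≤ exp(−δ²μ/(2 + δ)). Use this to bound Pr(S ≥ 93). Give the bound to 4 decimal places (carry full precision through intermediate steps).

0.0842

Write 93 = (1 + δ)μ, so δ = 93/72.75 − 1 = 0.2783505…
Then the exponent is δ²μ/(2 + δ) = (93 − μ)² / (μ·(2 + δ)) = 2.473982.
Bound = exp(−2.473982) = 0.08425.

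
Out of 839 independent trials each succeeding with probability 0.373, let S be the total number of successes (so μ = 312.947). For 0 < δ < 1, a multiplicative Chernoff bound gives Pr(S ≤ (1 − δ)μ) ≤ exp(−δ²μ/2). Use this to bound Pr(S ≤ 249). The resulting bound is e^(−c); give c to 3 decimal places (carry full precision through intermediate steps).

6.533

Write 249 = (1 − δ)μ, so δ = 1 − 249/312.947 = 0.2043381…
Then the exponent is δ²μ/2 = (μ − 249)²/(2μ) = 6.533405.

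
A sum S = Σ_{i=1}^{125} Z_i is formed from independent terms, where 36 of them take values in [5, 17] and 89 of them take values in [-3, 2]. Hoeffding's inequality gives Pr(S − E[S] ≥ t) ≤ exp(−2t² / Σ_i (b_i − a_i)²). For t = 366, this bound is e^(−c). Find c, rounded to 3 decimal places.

36.160

Σ(b_i − a_i)² = 36·12² + 89·5² = 7409.
c = 2t² / 7409 = 2·366² / 7409 = 36.1603.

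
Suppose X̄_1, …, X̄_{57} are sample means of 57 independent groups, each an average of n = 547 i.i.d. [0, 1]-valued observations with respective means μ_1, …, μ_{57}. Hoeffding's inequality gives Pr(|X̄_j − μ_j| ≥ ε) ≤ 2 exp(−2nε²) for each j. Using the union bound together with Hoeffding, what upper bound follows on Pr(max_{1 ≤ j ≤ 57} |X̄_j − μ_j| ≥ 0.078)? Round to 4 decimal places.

Per-experiment Hoeffding bound: 2·exp(−2·547·0.078²) = 2·exp(−6.65590) = 0.0025728.
Union bound over 57 events: 57·0.0025728 = 0.14665.

0.1467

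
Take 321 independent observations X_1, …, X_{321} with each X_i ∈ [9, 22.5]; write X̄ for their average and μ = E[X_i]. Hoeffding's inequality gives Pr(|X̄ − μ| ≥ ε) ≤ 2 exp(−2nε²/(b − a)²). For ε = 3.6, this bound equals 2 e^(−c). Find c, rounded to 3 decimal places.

45.653

c = 2nε²/(b − a)² = 2·321·3.6² / 13.5² = 45.6533.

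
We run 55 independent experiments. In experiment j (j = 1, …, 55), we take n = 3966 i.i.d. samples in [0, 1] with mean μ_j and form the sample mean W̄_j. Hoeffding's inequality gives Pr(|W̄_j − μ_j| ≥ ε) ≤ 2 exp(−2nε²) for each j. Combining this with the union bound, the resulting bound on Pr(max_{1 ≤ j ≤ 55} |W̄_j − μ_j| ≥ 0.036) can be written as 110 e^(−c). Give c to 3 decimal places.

Union bound over the 55 events: Pr(max_{1 ≤ j ≤ 55} |W̄_j − μ_j| ≥ 0.036) ≤ 55·2·exp(−2nε²) = 110 exp(−2·3966·0.036²).
So c = 2·3966·0.036² = 10.2799.

10.280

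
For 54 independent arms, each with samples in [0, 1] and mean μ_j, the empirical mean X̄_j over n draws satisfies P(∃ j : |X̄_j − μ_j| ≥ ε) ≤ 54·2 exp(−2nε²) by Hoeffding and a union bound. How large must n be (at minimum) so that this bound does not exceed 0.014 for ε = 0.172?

152

Need 2·54·exp(−2nε²) ≤ 0.014, i.e. exp(−2nε²) ≤ 0.014/108.
So 2nε² ≥ ln(108/0.014) = 8.950829.
Hence n ≥ 8.950829/(2·0.172²) = 151.278.
The smallest integer n is 152.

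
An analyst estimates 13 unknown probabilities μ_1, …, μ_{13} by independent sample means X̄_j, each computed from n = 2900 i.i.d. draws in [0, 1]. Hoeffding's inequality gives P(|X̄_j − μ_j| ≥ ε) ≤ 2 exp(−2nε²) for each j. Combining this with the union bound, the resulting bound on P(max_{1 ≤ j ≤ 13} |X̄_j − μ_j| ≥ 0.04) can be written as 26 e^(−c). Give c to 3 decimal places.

9.280

Union bound over the 13 events: P(max_{1 ≤ j ≤ 13} |X̄_j − μ_j| ≥ 0.04) ≤ 13·2·exp(−2nε²) = 26 exp(−2·2900·0.04²).
So c = 2·2900·0.04² = 9.2800.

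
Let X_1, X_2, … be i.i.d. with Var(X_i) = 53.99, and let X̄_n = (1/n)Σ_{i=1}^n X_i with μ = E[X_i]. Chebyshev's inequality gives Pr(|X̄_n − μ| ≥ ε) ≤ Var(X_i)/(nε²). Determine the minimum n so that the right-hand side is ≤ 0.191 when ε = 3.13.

29

Require 53.99/(n·3.13²) ≤ 0.191, i.e. n ≥ 53.99/(0.191·3.13²) = 28.853.
The smallest integer n is 29.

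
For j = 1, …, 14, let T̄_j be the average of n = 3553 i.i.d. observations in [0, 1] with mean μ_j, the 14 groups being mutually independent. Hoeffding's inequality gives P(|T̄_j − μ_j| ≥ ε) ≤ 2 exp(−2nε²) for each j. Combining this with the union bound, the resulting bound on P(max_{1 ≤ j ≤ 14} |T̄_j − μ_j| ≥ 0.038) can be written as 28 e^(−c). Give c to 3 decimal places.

Union bound over the 14 events: P(max_{1 ≤ j ≤ 14} |T̄_j − μ_j| ≥ 0.038) ≤ 14·2·exp(−2nε²) = 28 exp(−2·3553·0.038²).
So c = 2·3553·0.038² = 10.2611.

10.261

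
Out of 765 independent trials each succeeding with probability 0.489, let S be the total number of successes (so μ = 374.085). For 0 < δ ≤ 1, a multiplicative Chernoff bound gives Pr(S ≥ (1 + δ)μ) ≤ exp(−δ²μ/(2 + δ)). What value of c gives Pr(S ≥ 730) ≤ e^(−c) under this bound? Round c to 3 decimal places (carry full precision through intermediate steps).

Write 730 = (1 + δ)μ, so δ = 730/374.085 − 1 = 0.9514282…
Then the exponent is δ²μ/(2 + δ) = (730 − μ)² / (μ·(2 + δ)) = 114.733456.

114.733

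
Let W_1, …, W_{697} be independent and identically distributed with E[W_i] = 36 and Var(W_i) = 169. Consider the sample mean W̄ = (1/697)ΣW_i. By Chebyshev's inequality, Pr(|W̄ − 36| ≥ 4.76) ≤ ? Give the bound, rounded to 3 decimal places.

0.011

Var(W̄) = Var(W_i)/n = 169/697 = 0.24247.
Chebyshev: Pr(|W̄ − 36| ≥ 4.76) ≤ Var(W̄)/(4.76)² = 169/(697·4.76²) = 0.0107.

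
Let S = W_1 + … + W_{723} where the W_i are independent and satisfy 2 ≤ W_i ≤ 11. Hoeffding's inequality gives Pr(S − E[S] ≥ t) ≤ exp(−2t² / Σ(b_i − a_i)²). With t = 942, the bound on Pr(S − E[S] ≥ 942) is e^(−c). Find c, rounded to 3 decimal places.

30.305

Σ(b_i − a_i)² = 723·(9)² = 58563.
c = 2t²/58563 = 2·942²/58563 = 30.3046.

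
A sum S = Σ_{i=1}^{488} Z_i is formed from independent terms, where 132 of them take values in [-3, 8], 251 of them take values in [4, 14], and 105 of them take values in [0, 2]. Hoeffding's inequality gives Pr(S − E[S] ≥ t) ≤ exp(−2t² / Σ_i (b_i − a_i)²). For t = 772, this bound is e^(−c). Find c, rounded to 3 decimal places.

28.728

Σ(b_i − a_i)² = 132·11² + 251·10² + 105·2² = 41492.
c = 2t² / 41492 = 2·772² / 41492 = 28.7277.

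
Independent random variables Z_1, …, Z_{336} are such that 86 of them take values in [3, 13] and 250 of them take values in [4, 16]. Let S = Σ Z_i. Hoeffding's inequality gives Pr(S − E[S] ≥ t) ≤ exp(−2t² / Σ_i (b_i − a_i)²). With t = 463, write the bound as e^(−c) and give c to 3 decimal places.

9.613

Σ(b_i − a_i)² = 86·10² + 250·12² = 44600.
c = 2t² / 44600 = 2·463² / 44600 = 9.6130.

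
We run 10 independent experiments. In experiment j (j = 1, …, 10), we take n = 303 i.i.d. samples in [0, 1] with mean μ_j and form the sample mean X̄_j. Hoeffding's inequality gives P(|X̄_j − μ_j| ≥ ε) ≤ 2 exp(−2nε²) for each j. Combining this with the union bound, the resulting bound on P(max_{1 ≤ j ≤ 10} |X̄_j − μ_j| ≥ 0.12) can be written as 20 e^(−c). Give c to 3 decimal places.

Union bound over the 10 events: P(max_{1 ≤ j ≤ 10} |X̄_j − μ_j| ≥ 0.12) ≤ 10·2·exp(−2nε²) = 20 exp(−2·303·0.12²).
So c = 2·303·0.12² = 8.7264.

8.726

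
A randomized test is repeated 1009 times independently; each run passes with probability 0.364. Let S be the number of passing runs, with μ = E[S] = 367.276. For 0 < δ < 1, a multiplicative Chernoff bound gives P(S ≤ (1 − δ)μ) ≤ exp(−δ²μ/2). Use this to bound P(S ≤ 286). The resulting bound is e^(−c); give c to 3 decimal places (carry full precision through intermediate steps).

8.993

Write 286 = (1 − δ)μ, so δ = 1 − 286/367.276 = 0.2212941…
Then the exponent is δ²μ/2 = (μ − 286)²/(2μ) = 8.992948.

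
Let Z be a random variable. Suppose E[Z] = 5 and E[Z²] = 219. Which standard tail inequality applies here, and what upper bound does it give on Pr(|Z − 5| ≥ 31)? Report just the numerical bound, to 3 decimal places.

The first two moments determine the variance, so Chebyshev's inequality is the sharpest standard bound available.
Var(Z) = E[Z²] − (E[Z])² = 219 − 25 = 194.
Chebyshev's inequality: Pr(|Z − μ| ≥ t) ≤ Var(Z)/t² = 194/961 = 0.2019.

0.202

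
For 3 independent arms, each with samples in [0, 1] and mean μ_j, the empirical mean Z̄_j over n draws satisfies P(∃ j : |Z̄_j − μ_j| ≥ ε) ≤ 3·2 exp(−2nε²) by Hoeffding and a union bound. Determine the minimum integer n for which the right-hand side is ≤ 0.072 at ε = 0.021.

Need 2·3·exp(−2nε²) ≤ 0.072, i.e. exp(−2nε²) ≤ 0.072/6.
So 2nε² ≥ ln(6/0.072) = 4.422849.
Hence n ≥ 4.422849/(2·0.021²) = 5014.568.
The smallest integer n is 5015.

5015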